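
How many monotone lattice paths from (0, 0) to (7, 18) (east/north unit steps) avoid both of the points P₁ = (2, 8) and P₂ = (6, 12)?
Number of paths = 237667

Inclusion–exclusion. Total paths: C(25, 7) = 480700. Through P₁: C(10, 2)·C(15, 5) = 135135. Through P₂: C(18, 6)·C(7, 1) = 129948. Since P₁ is strictly southwest of P₂, a monotone path through both must visit P₁ then P₂; paths through both = C(10, 2)·C(8, 4)·C(7, 1) = 22050. Avoid both = 480700 − 135135 − 129948 + 22050 = 237667.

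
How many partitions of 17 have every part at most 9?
p(17, parts ≤ 9) = 252

Use the recurrence p(n, m) = p(n, m−1) + p(n−m, m): either the largest part is < m (count p(n, m−1)) or the largest part is exactly m (remove one copy of m, count p(n−m, m)). With p(0, ·) = 1 this gives p(17, parts ≤ 9) = 252. (By conjugating Young diagrams, this also counts partitions of 17 into at most 9 parts.)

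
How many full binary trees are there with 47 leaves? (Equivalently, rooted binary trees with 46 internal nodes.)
C_46 = 8740328711533173390046320

These full binary trees are counted by the Catalan number C_n = (1/(n + 1)) · C(2n, n). For n = 46: C_46 = (1/47) · C(92, 46) = 410795449442059149332177040/47 = 8740328711533173390046320.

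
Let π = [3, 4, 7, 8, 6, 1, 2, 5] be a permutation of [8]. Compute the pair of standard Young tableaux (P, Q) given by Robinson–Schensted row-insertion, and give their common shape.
P = [1, 2, 5, 8] / [3, 4, 6] / [7];  Q = [1, 2, 3, 4] / [5, 7, 8] / [6];  common shape = (4, 3, 1)

Row-insert the values π_1, π_2, … into P one at a time, bumping the leftmost entry strictly greater than the inserted value down to the next row. The recording tableau Q records, in position (i, j), the step at which that cell was added to P.
  Insert 3 (step 1): P = [3];  Q = [1]
  Insert 4 (step 2): P = [3, 4];  Q = [1, 2]
  Insert 7 (step 3): P = [3, 4, 7];  Q = [1, 2, 3]
  Insert 8 (step 4): P = [3, 4, 7, 8];  Q = [1, 2, 3, 4]
  Insert 6 (step 5): P = [3, 4, 6, 8] / [7];  Q = [1, 2, 3, 4] / [5]
  Insert 1 (step 6): P = [1, 4, 6, 8] / [3] / [7];  Q = [1, 2, 3, 4] / [5] / [6]
  Insert 2 (step 7): P = [1, 2, 6, 8] / [3, 4] / [7];  Q = [1, 2, 3, 4] / [5, 7] / [6]
  Insert 5 (step 8): P = [1, 2, 5, 8] / [3, 4, 6] / [7];  Q = [1, 2, 3, 4] / [5, 7, 8] / [6]
Final shape: (4, 3, 1).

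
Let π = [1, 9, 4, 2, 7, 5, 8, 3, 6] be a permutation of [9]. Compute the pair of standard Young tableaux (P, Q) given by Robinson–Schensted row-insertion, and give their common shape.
P = [1, 2, 3, 6] / [4, 5, 8] / [7] / [9];  Q = [1, 2, 5, 7] / [3, 6, 9] / [4] / [8];  common shape = (4, 3, 1, 1)

Row-insert the values π_1, π_2, … into P one at a time, bumping the leftmost entry strictly greater than the inserted value down to the next row. The recording tableau Q records, in position (i, j), the step at which that cell was added to P.
  Insert 1 (step 1): P = [1];  Q = [1]
  Insert 9 (step 2): P = [1, 9];  Q = [1, 2]
  Insert 4 (step 3): P = [1, 4] / [9];  Q = [1, 2] / [3]
  Insert 2 (step 4): P = [1, 2] / [4] / [9];  Q = [1, 2] / [3] / [4]
  Insert 7 (step 5): P = [1, 2, 7] / [4] / [9];  Q = [1, 2, 5] / [3] / [4]
  Insert 5 (step 6): P = [1, 2, 5] / [4, 7] / [9];  Q = [1, 2, 5] / [3, 6] / [4]
  Insert 8 (step 7): P = [1, 2, 5, 8] / [4, 7] / [9];  Q = [1, 2, 5, 7] / [3, 6] / [4]
  Insert 3 (step 8): P = [1, 2, 3, 8] / [4, 5] / [7] / [9];  Q = [1, 2, 5, 7] / [3, 6] / [4] / [8]
  Insert 6 (step 9): P = [1, 2, 3, 6] / [4, 5, 8] / [7] / [9];  Q = [1, 2, 5, 7] / [3, 6, 9] / [4] / [8]
Final shape: (4, 3, 1, 1).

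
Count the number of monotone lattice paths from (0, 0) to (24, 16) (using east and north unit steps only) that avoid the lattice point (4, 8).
Number of paths = 61313589675

Total paths from (0, 0) to (24, 16): C(40, 24) = 62852101650. Paths through (4, 8): (paths (0, 0) → (4, 8)) × (paths (4, 8) → (24, 16)) = C(12, 4) · C(28, 20) = 495 · 3108105 = 1538511975. Avoidance count = 62852101650 − 1538511975 = 61313589675.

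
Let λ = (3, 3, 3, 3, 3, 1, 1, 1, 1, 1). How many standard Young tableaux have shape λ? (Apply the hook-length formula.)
# SYT of shape (3, 3, 3, 3, 3, 1, 1, 1, 1, 1) = 2469012

Hook-length formula: f^λ = n! / Π hook(c), product over all cells c of the Young diagram. For λ = (3, 3, 3, 3, 3, 1, 1, 1, 1, 1), n = 20 boxes. Hook lengths by row (left-to-right, top-to-bottom): [12, 6, 5]; [11, 5, 4]; [10, 4, 3]; [9, 3, 2]; [8, 2, 1]; [5]; [4]; [3]; [2]; [1]. Product of hooks = 985374720000. So f^λ = 20! / 985374720000 = 2432902008176640000 / 985374720000 = 2469012.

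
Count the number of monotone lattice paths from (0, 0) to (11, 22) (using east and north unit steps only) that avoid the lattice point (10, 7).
Number of paths = 193225552

Total paths from (0, 0) to (11, 22): C(33, 11) = 193536720. Paths through (10, 7): (paths (0, 0) → (10, 7)) × (paths (10, 7) → (11, 22)) = C(17, 10) · C(16, 1) = 19448 · 16 = 311168. Avoidance count = 193536720 − 311168 = 193225552.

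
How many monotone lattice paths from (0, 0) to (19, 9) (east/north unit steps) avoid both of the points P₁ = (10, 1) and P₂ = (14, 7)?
Number of paths = 4246120

Inclusion–exclusion. Total paths: C(28, 19) = 6906900. Through P₁: C(11, 10)·C(17, 9) = 267410. Through P₂: C(21, 14)·C(7, 5) = 2441880. Since P₁ is strictly southwest of P₂, a monotone path through both must visit P₁ then P₂; paths through both = C(11, 10)·C(10, 4)·C(7, 5) = 48510. Avoid both = 6906900 − 267410 − 2441880 + 48510 = 4246120.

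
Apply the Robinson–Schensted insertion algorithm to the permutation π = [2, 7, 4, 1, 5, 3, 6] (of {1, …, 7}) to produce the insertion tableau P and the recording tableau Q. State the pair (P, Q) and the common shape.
P = [1, 3, 5, 6] / [2, 4] / [7];  Q = [1, 2, 5, 7] / [3, 6] / [4];  common shape = (4, 2, 1)

Row-insert the values π_1, π_2, … into P one at a time, bumping the leftmost entry strictly greater than the inserted value down to the next row. The recording tableau Q records, in position (i, j), the step at which that cell was added to P.
  Insert 2 (step 1): P = [2];  Q = [1]
  Insert 7 (step 2): P = [2, 7];  Q = [1, 2]
  Insert 4 (step 3): P = [2, 4] / [7];  Q = [1, 2] / [3]
  Insert 1 (step 4): P = [1, 4] / [2] / [7];  Q = [1, 2] / [3] / [4]
  Insert 5 (step 5): P = [1, 4, 5] / [2] / [7];  Q = [1, 2, 5] / [3] / [4]
  Insert 3 (step 6): P = [1, 3, 5] / [2, 4] / [7];  Q = [1, 2, 5] / [3, 6] / [4]
  Insert 6 (step 7): P = [1, 3, 5, 6] / [2, 4] / [7];  Q = [1, 2, 5, 7] / [3, 6] / [4]
Final shape: (4, 2, 1).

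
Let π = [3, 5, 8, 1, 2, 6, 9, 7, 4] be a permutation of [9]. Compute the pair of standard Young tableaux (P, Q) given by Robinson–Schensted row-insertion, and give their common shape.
P = [1, 2, 4, 7] / [3, 5, 6, 9] / [8];  Q = [1, 2, 3, 7] / [4, 5, 6, 8] / [9];  common shape = (4, 4, 1)

Row-insert the values π_1, π_2, … into P one at a time, bumping the leftmost entry strictly greater than the inserted value down to the next row. The recording tableau Q records, in position (i, j), the step at which that cell was added to P.
  Insert 3 (step 1): P = [3];  Q = [1]
  Insert 5 (step 2): P = [3, 5];  Q = [1, 2]
  Insert 8 (step 3): P = [3, 5, 8];  Q = [1, 2, 3]
  Insert 1 (step 4): P = [1, 5, 8] / [3];  Q = [1, 2, 3] / [4]
  Insert 2 (step 5): P = [1, 2, 8] / [3, 5];  Q = [1, 2, 3] / [4, 5]
  Insert 6 (step 6): P = [1, 2, 6] / [3, 5, 8];  Q = [1, 2, 3] / [4, 5, 6]
  Insert 9 (step 7): P = [1, 2, 6, 9] / [3, 5, 8];  Q = [1, 2, 3, 7] / [4, 5, 6]
  Insert 7 (step 8): P = [1, 2, 6, 7] / [3, 5, 8, 9];  Q = [1, 2, 3, 7] / [4, 5, 6, 8]
  Insert 4 (step 9): P = [1, 2, 4, 7] / [3, 5, 6, 9] / [8];  Q = [1, 2, 3, 7] / [4, 5, 6, 8] / [9]
Final shape: (4, 4, 1).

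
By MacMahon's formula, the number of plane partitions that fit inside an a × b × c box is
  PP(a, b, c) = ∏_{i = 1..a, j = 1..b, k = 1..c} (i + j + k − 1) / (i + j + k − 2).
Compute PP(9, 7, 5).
PP(9, 7, 5) = 2424984388825856

Evaluate the triple product over i = 1..9, j = 1..7, k = 1..5. The factors are (2/1) · (3/2) · (4/3) · (5/4) · (6/5) · (3/2) · (4/3) · (5/4) · … (315 factors total). The numerators and denominators telescope so the product is an integer; carrying out the multiplication exactly gives PP(9, 7, 5) = 2424984388825856.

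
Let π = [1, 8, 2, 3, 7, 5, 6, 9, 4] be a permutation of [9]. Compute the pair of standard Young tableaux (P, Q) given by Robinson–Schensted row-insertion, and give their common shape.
P = [1, 2, 3, 4, 6, 9] / [5] / [7] / [8];  Q = [1, 2, 4, 5, 7, 8] / [3] / [6] / [9];  common shape = (6, 1, 1, 1)

Row-insert the values π_1, π_2, … into P one at a time, bumping the leftmost entry strictly greater than the inserted value down to the next row. The recording tableau Q records, in position (i, j), the step at which that cell was added to P.
  Insert 1 (step 1): P = [1];  Q = [1]
  Insert 8 (step 2): P = [1, 8];  Q = [1, 2]
  Insert 2 (step 3): P = [1, 2] / [8];  Q = [1, 2] / [3]
  Insert 3 (step 4): P = [1, 2, 3] / [8];  Q = [1, 2, 4] / [3]
  Insert 7 (step 5): P = [1, 2, 3, 7] / [8];  Q = [1, 2, 4, 5] / [3]
  Insert 5 (step 6): P = [1, 2, 3, 5] / [7] / [8];  Q = [1, 2, 4, 5] / [3] / [6]
  Insert 6 (step 7): P = [1, 2, 3, 5, 6] / [7] / [8];  Q = [1, 2, 4, 5, 7] / [3] / [6]
  Insert 9 (step 8): P = [1, 2, 3, 5, 6, 9] / [7] / [8];  Q = [1, 2, 4, 5, 7, 8] / [3] / [6]
  Insert 4 (step 9): P = [1, 2, 3, 4, 6, 9] / [5] / [7] / [8];  Q = [1, 2, 4, 5, 7, 8] / [3] / [6] / [9]
Final shape: (6, 1, 1, 1).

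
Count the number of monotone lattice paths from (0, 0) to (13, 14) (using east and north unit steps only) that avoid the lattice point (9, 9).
Number of paths = 13932180

Total paths from (0, 0) to (13, 14): C(27, 13) = 20058300. Paths through (9, 9): (paths (0, 0) → (9, 9)) × (paths (9, 9) → (13, 14)) = C(18, 9) · C(9, 4) = 48620 · 126 = 6126120. Avoidance count = 20058300 − 6126120 = 13932180.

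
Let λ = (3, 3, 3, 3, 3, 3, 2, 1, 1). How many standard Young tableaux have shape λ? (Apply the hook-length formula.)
# SYT of shape (3, 3, 3, 3, 3, 3, 2, 1, 1) = 29099070

Hook-length formula: f^λ = n! / Π hook(c), product over all cells c of the Young diagram. For λ = (3, 3, 3, 3, 3, 3, 2, 1, 1), n = 22 boxes. Hook lengths by row (left-to-right, top-to-bottom): [11, 8, 6]; [10, 7, 5]; [9, 6, 4]; [8, 5, 3]; [7, 4, 2]; [6, 3, 1]; [4, 1]; [2]; [1]. Product of hooks = 38626689024000. So f^λ = 22! / 38626689024000 = 1124000727777607680000 / 38626689024000 = 29099070.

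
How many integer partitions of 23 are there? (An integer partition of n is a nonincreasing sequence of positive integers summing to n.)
p(23) = 1255

Compute p(n) via the recurrence p(n, m) = p(n, m−1) + p(n−m, m), where p(n, m) counts partitions of n with all parts ≤ m and p(n) = p(n, n). The base cases are p(0, m) = 1 and p(n, 0) = 0 for n > 0. Filling the table yields p(23) = 1255. (Euler's pentagonal recurrence is an alternative.)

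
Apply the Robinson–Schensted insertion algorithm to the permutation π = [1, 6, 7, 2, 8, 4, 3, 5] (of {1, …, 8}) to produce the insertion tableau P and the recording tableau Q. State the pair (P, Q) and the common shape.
P = [1, 2, 3, 5] / [4, 7, 8] / [6];  Q = [1, 2, 3, 5] / [4, 6, 8] / [7];  common shape = (4, 3, 1)

Row-insert the values π_1, π_2, … into P one at a time, bumping the leftmost entry strictly greater than the inserted value down to the next row. The recording tableau Q records, in position (i, j), the step at which that cell was added to P.
  Insert 1 (step 1): P = [1];  Q = [1]
  Insert 6 (step 2): P = [1, 6];  Q = [1, 2]
  Insert 7 (step 3): P = [1, 6, 7];  Q = [1, 2, 3]
  Insert 2 (step 4): P = [1, 2, 7] / [6];  Q = [1, 2, 3] / [4]
  Insert 8 (step 5): P = [1, 2, 7, 8] / [6];  Q = [1, 2, 3, 5] / [4]
  Insert 4 (step 6): P = [1, 2, 4, 8] / [6, 7];  Q = [1, 2, 3, 5] / [4, 6]
  Insert 3 (step 7): P = [1, 2, 3, 8] / [4, 7] / [6];  Q = [1, 2, 3, 5] / [4, 6] / [7]
  Insert 5 (step 8): P = [1, 2, 3, 5] / [4, 7, 8] / [6];  Q = [1, 2, 3, 5] / [4, 6, 8] / [7]
Final shape: (4, 3, 1).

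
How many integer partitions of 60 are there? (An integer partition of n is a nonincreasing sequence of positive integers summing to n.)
p(60) = 966467

Compute p(n) via the recurrence p(n, m) = p(n, m−1) + p(n−m, m), where p(n, m) counts partitions of n with all parts ≤ m and p(n) = p(n, n). The base cases are p(0, m) = 1 and p(n, 0) = 0 for n > 0. Filling the table yields p(60) = 966467. (Euler's pentagonal recurrence is an alternative.)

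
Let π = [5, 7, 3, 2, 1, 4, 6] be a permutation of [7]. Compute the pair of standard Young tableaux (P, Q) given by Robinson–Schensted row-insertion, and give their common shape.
P = [1, 4, 6] / [2, 7] / [3] / [5];  Q = [1, 2, 7] / [3, 6] / [4] / [5];  common shape = (3, 2, 1, 1)

Row-insert the values π_1, π_2, … into P one at a time, bumping the leftmost entry strictly greater than the inserted value down to the next row. The recording tableau Q records, in position (i, j), the step at which that cell was added to P.
  Insert 5 (step 1): P = [5];  Q = [1]
  Insert 7 (step 2): P = [5, 7];  Q = [1, 2]
  Insert 3 (step 3): P = [3, 7] / [5];  Q = [1, 2] / [3]
  Insert 2 (step 4): P = [2, 7] / [3] / [5];  Q = [1, 2] / [3] / [4]
  Insert 1 (step 5): P = [1, 7] / [2] / [3] / [5];  Q = [1, 2] / [3] / [4] / [5]
  Insert 4 (step 6): P = [1, 4] / [2, 7] / [3] / [5];  Q = [1, 2] / [3, 6] / [4] / [5]
  Insert 6 (step 7): P = [1, 4, 6] / [2, 7] / [3] / [5];  Q = [1, 2, 7] / [3, 6] / [4] / [5]
Final shape: (3, 2, 1, 1).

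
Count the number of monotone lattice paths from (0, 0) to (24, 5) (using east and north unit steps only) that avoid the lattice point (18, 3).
Number of paths = 81515

Total paths from (0, 0) to (24, 5): C(29, 24) = 118755. Paths through (18, 3): (paths (0, 0) → (18, 3)) × (paths (18, 3) → (24, 5)) = C(21, 18) · C(8, 6) = 1330 · 28 = 37240. Avoidance count = 118755 − 37240 = 81515.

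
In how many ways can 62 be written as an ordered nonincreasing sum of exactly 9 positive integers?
p(62, 9 parts) = 64015

Partitions of n into exactly k parts are in bijection with partitions of n − k into at most k parts (subtract 1 from each part). So p(62, exactly 9) = p(53, parts ≤ 9). Computing via the recurrence p(m, j) = p(m, j−1) + p(m−j, j) gives 64015.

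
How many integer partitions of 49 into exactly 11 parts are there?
p(49, 11 parts) = 15021

Partitions of n into exactly k parts are in bijection with partitions of n − k into at most k parts (subtract 1 from each part). So p(49, exactly 11) = p(38, parts ≤ 11). Computing via the recurrence p(m, j) = p(m, j−1) + p(m−j, j) gives 15021.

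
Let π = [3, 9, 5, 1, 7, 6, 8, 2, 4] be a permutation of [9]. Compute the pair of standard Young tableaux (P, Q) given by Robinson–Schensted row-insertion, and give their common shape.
P = [1, 2, 4, 8] / [3, 5, 6] / [7] / [9];  Q = [1, 2, 5, 7] / [3, 6, 9] / [4] / [8];  common shape = (4, 3, 1, 1)

Row-insert the values π_1, π_2, … into P one at a time, bumping the leftmost entry strictly greater than the inserted value down to the next row. The recording tableau Q records, in position (i, j), the step at which that cell was added to P.
  Insert 3 (step 1): P = [3];  Q = [1]
  Insert 9 (step 2): P = [3, 9];  Q = [1, 2]
  Insert 5 (step 3): P = [3, 5] / [9];  Q = [1, 2] / [3]
  Insert 1 (step 4): P = [1, 5] / [3] / [9];  Q = [1, 2] / [3] / [4]
  Insert 7 (step 5): P = [1, 5, 7] / [3] / [9];  Q = [1, 2, 5] / [3] / [4]
  Insert 6 (step 6): P = [1, 5, 6] / [3, 7] / [9];  Q = [1, 2, 5] / [3, 6] / [4]
  Insert 8 (step 7): P = [1, 5, 6, 8] / [3, 7] / [9];  Q = [1, 2, 5, 7] / [3, 6] / [4]
  Insert 2 (step 8): P = [1, 2, 6, 8] / [3, 5] / [7] / [9];  Q = [1, 2, 5, 7] / [3, 6] / [4] / [8]
  Insert 4 (step 9): P = [1, 2, 4, 8] / [3, 5, 6] / [7] / [9];  Q = [1, 2, 5, 7] / [3, 6, 9] / [4] / [8]
Final shape: (4, 3, 1, 1).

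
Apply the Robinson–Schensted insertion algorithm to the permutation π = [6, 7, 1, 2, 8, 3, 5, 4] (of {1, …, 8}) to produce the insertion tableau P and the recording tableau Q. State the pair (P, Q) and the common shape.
P = [1, 2, 3, 4] / [5, 7, 8] / [6];  Q = [1, 2, 5, 7] / [3, 4, 6] / [8];  common shape = (4, 3, 1)

Row-insert the values π_1, π_2, … into P one at a time, bumping the leftmost entry strictly greater than the inserted value down to the next row. The recording tableau Q records, in position (i, j), the step at which that cell was added to P.
  Insert 6 (step 1): P = [6];  Q = [1]
  Insert 7 (step 2): P = [6, 7];  Q = [1, 2]
  Insert 1 (step 3): P = [1, 7] / [6];  Q = [1, 2] / [3]
  Insert 2 (step 4): P = [1, 2] / [6, 7];  Q = [1, 2] / [3, 4]
  Insert 8 (step 5): P = [1, 2, 8] / [6, 7];  Q = [1, 2, 5] / [3, 4]
  Insert 3 (step 6): P = [1, 2, 3] / [6, 7, 8];  Q = [1, 2, 5] / [3, 4, 6]
  Insert 5 (step 7): P = [1, 2, 3, 5] / [6, 7, 8];  Q = [1, 2, 5, 7] / [3, 4, 6]
  Insert 4 (step 8): P = [1, 2, 3, 4] / [5, 7, 8] / [6];  Q = [1, 2, 5, 7] / [3, 4, 6] / [8]
Final shape: (4, 3, 1).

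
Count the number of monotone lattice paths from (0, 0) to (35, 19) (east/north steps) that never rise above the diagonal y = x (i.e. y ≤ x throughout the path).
Number of paths = 86723575044015

By the reflection principle (André's argument), the number of monotone paths to (35, 19) with n ≤ m that never go above y = x is C(54, 35) − C(54, 36) = 183649923622620 − 96926348578605 = 86723575044015.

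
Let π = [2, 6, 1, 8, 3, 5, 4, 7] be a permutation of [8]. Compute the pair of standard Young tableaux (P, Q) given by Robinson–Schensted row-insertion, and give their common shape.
P = [1, 3, 4, 7] / [2, 5, 8] / [6];  Q = [1, 2, 4, 8] / [3, 5, 6] / [7];  common shape = (4, 3, 1)

Row-insert the values π_1, π_2, … into P one at a time, bumping the leftmost entry strictly greater than the inserted value down to the next row. The recording tableau Q records, in position (i, j), the step at which that cell was added to P.
  Insert 2 (step 1): P = [2];  Q = [1]
  Insert 6 (step 2): P = [2, 6];  Q = [1, 2]
  Insert 1 (step 3): P = [1, 6] / [2];  Q = [1, 2] / [3]
  Insert 8 (step 4): P = [1, 6, 8] / [2];  Q = [1, 2, 4] / [3]
  Insert 3 (step 5): P = [1, 3, 8] / [2, 6];  Q = [1, 2, 4] / [3, 5]
  Insert 5 (step 6): P = [1, 3, 5] / [2, 6, 8];  Q = [1, 2, 4] / [3, 5, 6]
  Insert 4 (step 7): P = [1, 3, 4] / [2, 5, 8] / [6];  Q = [1, 2, 4] / [3, 5, 6] / [7]
  Insert 7 (step 8): P = [1, 3, 4, 7] / [2, 5, 8] / [6];  Q = [1, 2, 4, 8] / [3, 5, 6] / [7]
Final shape: (4, 3, 1).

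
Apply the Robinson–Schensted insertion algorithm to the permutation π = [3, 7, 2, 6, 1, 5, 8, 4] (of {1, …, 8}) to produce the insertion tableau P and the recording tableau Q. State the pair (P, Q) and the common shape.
P = [1, 4, 8] / [2, 5] / [3, 6] / [7];  Q = [1, 2, 7] / [3, 4] / [5, 6] / [8];  common shape = (3, 2, 2, 1)

Row-insert the values π_1, π_2, … into P one at a time, bumping the leftmost entry strictly greater than the inserted value down to the next row. The recording tableau Q records, in position (i, j), the step at which that cell was added to P.
  Insert 3 (step 1): P = [3];  Q = [1]
  Insert 7 (step 2): P = [3, 7];  Q = [1, 2]
  Insert 2 (step 3): P = [2, 7] / [3];  Q = [1, 2] / [3]
  Insert 6 (step 4): P = [2, 6] / [3, 7];  Q = [1, 2] / [3, 4]
  Insert 1 (step 5): P = [1, 6] / [2, 7] / [3];  Q = [1, 2] / [3, 4] / [5]
  Insert 5 (step 6): P = [1, 5] / [2, 6] / [3, 7];  Q = [1, 2] / [3, 4] / [5, 6]
  Insert 8 (step 7): P = [1, 5, 8] / [2, 6] / [3, 7];  Q = [1, 2, 7] / [3, 4] / [5, 6]
  Insert 4 (step 8): P = [1, 4, 8] / [2, 5] / [3, 6] / [7];  Q = [1, 2, 7] / [3, 4] / [5, 6] / [8]
Final shape: (3, 2, 2, 1).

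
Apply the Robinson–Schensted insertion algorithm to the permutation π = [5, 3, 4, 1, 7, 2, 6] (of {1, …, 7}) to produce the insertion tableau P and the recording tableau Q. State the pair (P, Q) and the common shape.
P = [1, 2, 6] / [3, 4, 7] / [5];  Q = [1, 3, 5] / [2, 6, 7] / [4];  common shape = (3, 3, 1)

Row-insert the values π_1, π_2, … into P one at a time, bumping the leftmost entry strictly greater than the inserted value down to the next row. The recording tableau Q records, in position (i, j), the step at which that cell was added to P.
  Insert 5 (step 1): P = [5];  Q = [1]
  Insert 3 (step 2): P = [3] / [5];  Q = [1] / [2]
  Insert 4 (step 3): P = [3, 4] / [5];  Q = [1, 3] / [2]
  Insert 1 (step 4): P = [1, 4] / [3] / [5];  Q = [1, 3] / [2] / [4]
  Insert 7 (step 5): P = [1, 4, 7] / [3] / [5];  Q = [1, 3, 5] / [2] / [4]
  Insert 2 (step 6): P = [1, 2, 7] / [3, 4] / [5];  Q = [1, 3, 5] / [2, 6] / [4]
  Insert 6 (step 7): P = [1, 2, 6] / [3, 4, 7] / [5];  Q = [1, 3, 5] / [2, 6, 7] / [4]
Final shape: (3, 3, 1).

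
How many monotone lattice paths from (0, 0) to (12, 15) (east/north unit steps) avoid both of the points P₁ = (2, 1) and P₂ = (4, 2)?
Number of paths = 10279152

Inclusion–exclusion. Total paths: C(27, 12) = 17383860. Through P₁: C(3, 2)·C(24, 10) = 5883768. Through P₂: C(6, 4)·C(21, 8) = 3052350. Since P₁ is strictly southwest of P₂, a monotone path through both must visit P₁ then P₂; paths through both = C(3, 2)·C(3, 2)·C(21, 8) = 1831410. Avoid both = 17383860 − 5883768 − 3052350 + 1831410 = 10279152.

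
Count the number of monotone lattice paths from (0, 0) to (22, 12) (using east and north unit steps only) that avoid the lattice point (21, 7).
Number of paths = 541249800

Total paths from (0, 0) to (22, 12): C(34, 22) = 548354040. Paths through (21, 7): (paths (0, 0) → (21, 7)) × (paths (21, 7) → (22, 12)) = C(28, 21) · C(6, 1) = 1184040 · 6 = 7104240. Avoidance count = 548354040 − 7104240 = 541249800.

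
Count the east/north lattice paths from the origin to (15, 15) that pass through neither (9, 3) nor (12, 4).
Number of paths = 150691280

Inclusion–exclusion. Total paths: C(30, 15) = 155117520. Through P₁: C(12, 9)·C(18, 6) = 4084080. Through P₂: C(16, 12)·C(14, 3) = 662480. Since P₁ is strictly southwest of P₂, a monotone path through both must visit P₁ then P₂; paths through both = C(12, 9)·C(4, 3)·C(14, 3) = 320320. Avoid both = 155117520 − 4084080 − 662480 + 320320 = 150691280.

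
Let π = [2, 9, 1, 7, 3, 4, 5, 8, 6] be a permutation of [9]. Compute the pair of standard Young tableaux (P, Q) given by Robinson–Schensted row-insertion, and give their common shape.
P = [1, 3, 4, 5, 6] / [2, 7, 8] / [9];  Q = [1, 2, 6, 7, 8] / [3, 4, 9] / [5];  common shape = (5, 3, 1)

Row-insert the values π_1, π_2, … into P one at a time, bumping the leftmost entry strictly greater than the inserted value down to the next row. The recording tableau Q records, in position (i, j), the step at which that cell was added to P.
  Insert 2 (step 1): P = [2];  Q = [1]
  Insert 9 (step 2): P = [2, 9];  Q = [1, 2]
  Insert 1 (step 3): P = [1, 9] / [2];  Q = [1, 2] / [3]
  Insert 7 (step 4): P = [1, 7] / [2, 9];  Q = [1, 2] / [3, 4]
  Insert 3 (step 5): P = [1, 3] / [2, 7] / [9];  Q = [1, 2] / [3, 4] / [5]
  Insert 4 (step 6): P = [1, 3, 4] / [2, 7] / [9];  Q = [1, 2, 6] / [3, 4] / [5]
  Insert 5 (step 7): P = [1, 3, 4, 5] / [2, 7] / [9];  Q = [1, 2, 6, 7] / [3, 4] / [5]
  Insert 8 (step 8): P = [1, 3, 4, 5, 8] / [2, 7] / [9];  Q = [1, 2, 6, 7, 8] / [3, 4] / [5]
  Insert 6 (step 9): P = [1, 3, 4, 5, 6] / [2, 7, 8] / [9];  Q = [1, 2, 6, 7, 8] / [3, 4, 9] / [5]
Final shape: (5, 3, 1).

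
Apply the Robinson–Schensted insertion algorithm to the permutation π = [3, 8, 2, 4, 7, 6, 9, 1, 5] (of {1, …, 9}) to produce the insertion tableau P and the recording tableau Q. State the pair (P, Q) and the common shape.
P = [1, 4, 5, 9] / [2, 6] / [3, 7] / [8];  Q = [1, 2, 5, 7] / [3, 4] / [6, 9] / [8];  common shape = (4, 2, 2, 1)

Row-insert the values π_1, π_2, … into P one at a time, bumping the leftmost entry strictly greater than the inserted value down to the next row. The recording tableau Q records, in position (i, j), the step at which that cell was added to P.
  Insert 3 (step 1): P = [3];  Q = [1]
  Insert 8 (step 2): P = [3, 8];  Q = [1, 2]
  Insert 2 (step 3): P = [2, 8] / [3];  Q = [1, 2] / [3]
  Insert 4 (step 4): P = [2, 4] / [3, 8];  Q = [1, 2] / [3, 4]
  Insert 7 (step 5): P = [2, 4, 7] / [3, 8];  Q = [1, 2, 5] / [3, 4]
  Insert 6 (step 6): P = [2, 4, 6] / [3, 7] / [8];  Q = [1, 2, 5] / [3, 4] / [6]
  Insert 9 (step 7): P = [2, 4, 6, 9] / [3, 7] / [8];  Q = [1, 2, 5, 7] / [3, 4] / [6]
  Insert 1 (step 8): P = [1, 4, 6, 9] / [2, 7] / [3] / [8];  Q = [1, 2, 5, 7] / [3, 4] / [6] / [8]
  Insert 5 (step 9): P = [1, 4, 5, 9] / [2, 6] / [3, 7] / [8];  Q = [1, 2, 5, 7] / [3, 4] / [6, 9] / [8]
Final shape: (4, 2, 2, 1).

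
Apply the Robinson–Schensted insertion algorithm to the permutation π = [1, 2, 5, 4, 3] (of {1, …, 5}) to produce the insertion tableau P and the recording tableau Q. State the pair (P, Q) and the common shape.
P = [1, 2, 3] / [4] / [5];  Q = [1, 2, 3] / [4] / [5];  common shape = (3, 1, 1)

Row-insert the values π_1, π_2, … into P one at a time, bumping the leftmost entry strictly greater than the inserted value down to the next row. The recording tableau Q records, in position (i, j), the step at which that cell was added to P.
  Insert 1 (step 1): P = [1];  Q = [1]
  Insert 2 (step 2): P = [1, 2];  Q = [1, 2]
  Insert 5 (step 3): P = [1, 2, 5];  Q = [1, 2, 3]
  Insert 4 (step 4): P = [1, 2, 4] / [5];  Q = [1, 2, 3] / [4]
  Insert 3 (step 5): P = [1, 2, 3] / [4] / [5];  Q = [1, 2, 3] / [4] / [5]
Final shape: (3, 1, 1).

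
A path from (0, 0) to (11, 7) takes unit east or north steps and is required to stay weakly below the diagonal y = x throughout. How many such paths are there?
Number of paths = 13260

By the reflection principle (André's argument), the number of monotone paths to (11, 7) with n ≤ m that never go above y = x is C(18, 11) − C(18, 12) = 31824 − 18564 = 13260.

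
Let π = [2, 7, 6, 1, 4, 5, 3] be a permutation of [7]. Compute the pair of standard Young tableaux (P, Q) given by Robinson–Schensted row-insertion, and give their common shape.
P = [1, 3, 5] / [2, 4] / [6] / [7];  Q = [1, 2, 6] / [3, 5] / [4] / [7];  common shape = (3, 2, 1, 1)

Row-insert the values π_1, π_2, … into P one at a time, bumping the leftmost entry strictly greater than the inserted value down to the next row. The recording tableau Q records, in position (i, j), the step at which that cell was added to P.
  Insert 2 (step 1): P = [2];  Q = [1]
  Insert 7 (step 2): P = [2, 7];  Q = [1, 2]
  Insert 6 (step 3): P = [2, 6] / [7];  Q = [1, 2] / [3]
  Insert 1 (step 4): P = [1, 6] / [2] / [7];  Q = [1, 2] / [3] / [4]
  Insert 4 (step 5): P = [1, 4] / [2, 6] / [7];  Q = [1, 2] / [3, 5] / [4]
  Insert 5 (step 6): P = [1, 4, 5] / [2, 6] / [7];  Q = [1, 2, 6] / [3, 5] / [4]
  Insert 3 (step 7): P = [1, 3, 5] / [2, 4] / [6] / [7];  Q = [1, 2, 6] / [3, 5] / [4] / [7]
Final shape: (3, 2, 1, 1).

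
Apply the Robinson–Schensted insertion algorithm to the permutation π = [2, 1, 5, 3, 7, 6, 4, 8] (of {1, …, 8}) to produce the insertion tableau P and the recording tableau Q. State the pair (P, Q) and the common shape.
P = [1, 3, 4, 8] / [2, 5, 6] / [7];  Q = [1, 3, 5, 8] / [2, 4, 6] / [7];  common shape = (4, 3, 1)

Row-insert the values π_1, π_2, … into P one at a time, bumping the leftmost entry strictly greater than the inserted value down to the next row. The recording tableau Q records, in position (i, j), the step at which that cell was added to P.
  Insert 2 (step 1): P = [2];  Q = [1]
  Insert 1 (step 2): P = [1] / [2];  Q = [1] / [2]
  Insert 5 (step 3): P = [1, 5] / [2];  Q = [1, 3] / [2]
  Insert 3 (step 4): P = [1, 3] / [2, 5];  Q = [1, 3] / [2, 4]
  Insert 7 (step 5): P = [1, 3, 7] / [2, 5];  Q = [1, 3, 5] / [2, 4]
  Insert 6 (step 6): P = [1, 3, 6] / [2, 5, 7];  Q = [1, 3, 5] / [2, 4, 6]
  Insert 4 (step 7): P = [1, 3, 4] / [2, 5, 6] / [7];  Q = [1, 3, 5] / [2, 4, 6] / [7]
  Insert 8 (step 8): P = [1, 3, 4, 8] / [2, 5, 6] / [7];  Q = [1, 3, 5, 8] / [2, 4, 6] / [7]
Final shape: (4, 3, 1).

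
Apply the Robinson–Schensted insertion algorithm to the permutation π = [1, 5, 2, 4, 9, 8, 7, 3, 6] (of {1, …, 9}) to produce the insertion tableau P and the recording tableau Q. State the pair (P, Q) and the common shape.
P = [1, 2, 3, 6] / [4, 7] / [5, 8] / [9];  Q = [1, 2, 4, 5] / [3, 6] / [7, 9] / [8];  common shape = (4, 2, 2, 1)

Row-insert the values π_1, π_2, … into P one at a time, bumping the leftmost entry strictly greater than the inserted value down to the next row. The recording tableau Q records, in position (i, j), the step at which that cell was added to P.
  Insert 1 (step 1): P = [1];  Q = [1]
  Insert 5 (step 2): P = [1, 5];  Q = [1, 2]
  Insert 2 (step 3): P = [1, 2] / [5];  Q = [1, 2] / [3]
  Insert 4 (step 4): P = [1, 2, 4] / [5];  Q = [1, 2, 4] / [3]
  Insert 9 (step 5): P = [1, 2, 4, 9] / [5];  Q = [1, 2, 4, 5] / [3]
  Insert 8 (step 6): P = [1, 2, 4, 8] / [5, 9];  Q = [1, 2, 4, 5] / [3, 6]
  Insert 7 (step 7): P = [1, 2, 4, 7] / [5, 8] / [9];  Q = [1, 2, 4, 5] / [3, 6] / [7]
  Insert 3 (step 8): P = [1, 2, 3, 7] / [4, 8] / [5] / [9];  Q = [1, 2, 4, 5] / [3, 6] / [7] / [8]
  Insert 6 (step 9): P = [1, 2, 3, 6] / [4, 7] / [5, 8] / [9];  Q = [1, 2, 4, 5] / [3, 6] / [7, 9] / [8]
Final shape: (4, 2, 2, 1).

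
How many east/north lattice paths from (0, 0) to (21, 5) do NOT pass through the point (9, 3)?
Number of paths = 45760

Total paths from (0, 0) to (21, 5): C(26, 21) = 65780. Paths through (9, 3): (paths (0, 0) → (9, 3)) × (paths (9, 3) → (21, 5)) = C(12, 9) · C(14, 12) = 220 · 91 = 20020. Avoidance count = 65780 − 20020 = 45760.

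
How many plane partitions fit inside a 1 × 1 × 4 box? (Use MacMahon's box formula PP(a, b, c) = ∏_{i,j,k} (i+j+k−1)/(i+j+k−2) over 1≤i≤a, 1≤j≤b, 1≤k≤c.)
PP(1, 1, 4) = 5

Evaluate the triple product over i = 1..1, j = 1..1, k = 1..4. The factors are (2/1) · (3/2) · (4/3) · (5/4). The numerators and denominators telescope so the product is an integer; carrying out the multiplication exactly gives PP(1, 1, 4) = 5.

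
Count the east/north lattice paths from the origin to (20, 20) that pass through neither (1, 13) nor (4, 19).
Number of paths = 137837189077

Inclusion–exclusion. Total paths: C(40, 20) = 137846528820. Through P₁: C(14, 1)·C(26, 19) = 9209200. Through P₂: C(23, 4)·C(17, 16) = 150535. Since P₁ is strictly southwest of P₂, a monotone path through both must visit P₁ then P₂; paths through both = C(14, 1)·C(9, 3)·C(17, 16) = 19992. Avoid both = 137846528820 − 9209200 − 150535 + 19992 = 137837189077.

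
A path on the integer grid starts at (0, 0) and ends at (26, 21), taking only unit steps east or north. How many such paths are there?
Number of paths = 12551759587422

A monotone lattice path from (0, 0) to (26, 21) consists of 26 east steps and 21 north steps in some order, so it is determined by which 26 of the 47 steps are east. The count is C(47, 26) = 12551759587422.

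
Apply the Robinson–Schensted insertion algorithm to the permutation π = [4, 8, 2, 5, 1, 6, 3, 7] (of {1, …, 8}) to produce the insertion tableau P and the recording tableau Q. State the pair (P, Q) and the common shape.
P = [1, 3, 6, 7] / [2, 5] / [4, 8];  Q = [1, 2, 6, 8] / [3, 4] / [5, 7];  common shape = (4, 2, 2)

Row-insert the values π_1, π_2, … into P one at a time, bumping the leftmost entry strictly greater than the inserted value down to the next row. The recording tableau Q records, in position (i, j), the step at which that cell was added to P.
  Insert 4 (step 1): P = [4];  Q = [1]
  Insert 8 (step 2): P = [4, 8];  Q = [1, 2]
  Insert 2 (step 3): P = [2, 8] / [4];  Q = [1, 2] / [3]
  Insert 5 (step 4): P = [2, 5] / [4, 8];  Q = [1, 2] / [3, 4]
  Insert 1 (step 5): P = [1, 5] / [2, 8] / [4];  Q = [1, 2] / [3, 4] / [5]
  Insert 6 (step 6): P = [1, 5, 6] / [2, 8] / [4];  Q = [1, 2, 6] / [3, 4] / [5]
  Insert 3 (step 7): P = [1, 3, 6] / [2, 5] / [4, 8];  Q = [1, 2, 6] / [3, 4] / [5, 7]
  Insert 7 (step 8): P = [1, 3, 6, 7] / [2, 5] / [4, 8];  Q = [1, 2, 6, 8] / [3, 4] / [5, 7]
Final shape: (4, 2, 2).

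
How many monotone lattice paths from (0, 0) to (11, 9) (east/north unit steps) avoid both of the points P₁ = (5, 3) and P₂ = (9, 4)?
Number of paths = 107081

Inclusion–exclusion. Total paths: C(20, 11) = 167960. Through P₁: C(8, 5)·C(12, 6) = 51744. Through P₂: C(13, 9)·C(7, 2) = 15015. Since P₁ is strictly southwest of P₂, a monotone path through both must visit P₁ then P₂; paths through both = C(8, 5)·C(5, 4)·C(7, 2) = 5880. Avoid both = 167960 − 51744 − 15015 + 5880 = 107081.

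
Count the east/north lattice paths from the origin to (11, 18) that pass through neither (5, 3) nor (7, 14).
Number of paths = 23724666

Inclusion–exclusion. Total paths: C(29, 11) = 34597290. Through P₁: C(8, 5)·C(21, 6) = 3038784. Through P₂: C(21, 7)·C(8, 4) = 8139600. Since P₁ is strictly southwest of P₂, a monotone path through both must visit P₁ then P₂; paths through both = C(8, 5)·C(13, 2)·C(8, 4) = 305760. Avoid both = 34597290 − 3038784 − 8139600 + 305760 = 23724666.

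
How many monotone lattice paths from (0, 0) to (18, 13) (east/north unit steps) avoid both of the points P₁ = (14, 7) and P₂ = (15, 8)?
Number of paths = 167400051

Inclusion–exclusion. Total paths: C(31, 18) = 206253075. Through P₁: C(21, 14)·C(10, 4) = 24418800. Through P₂: C(23, 15)·C(8, 3) = 27457584. Since P₁ is strictly southwest of P₂, a monotone path through both must visit P₁ then P₂; paths through both = C(21, 14)·C(2, 1)·C(8, 3) = 13023360. Avoid both = 206253075 − 24418800 − 27457584 + 13023360 = 167400051.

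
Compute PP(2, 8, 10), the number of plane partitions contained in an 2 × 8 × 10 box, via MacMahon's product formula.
PP(2, 8, 10) = 367479684

Evaluate the triple product over i = 1..2, j = 1..8, k = 1..10. The factors are (2/1) · (3/2) · (4/3) · (5/4) · (6/5) · (7/6) · (8/7) · (9/8) · … (160 factors total). The numerators and denominators telescope so the product is an integer; carrying out the multiplication exactly gives PP(2, 8, 10) = 367479684.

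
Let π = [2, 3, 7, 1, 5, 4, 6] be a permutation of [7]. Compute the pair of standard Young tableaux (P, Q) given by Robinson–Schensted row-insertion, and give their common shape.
P = [1, 3, 4, 6] / [2, 5] / [7];  Q = [1, 2, 3, 7] / [4, 5] / [6];  common shape = (4, 2, 1)

Row-insert the values π_1, π_2, … into P one at a time, bumping the leftmost entry strictly greater than the inserted value down to the next row. The recording tableau Q records, in position (i, j), the step at which that cell was added to P.
  Insert 2 (step 1): P = [2];  Q = [1]
  Insert 3 (step 2): P = [2, 3];  Q = [1, 2]
  Insert 7 (step 3): P = [2, 3, 7];  Q = [1, 2, 3]
  Insert 1 (step 4): P = [1, 3, 7] / [2];  Q = [1, 2, 3] / [4]
  Insert 5 (step 5): P = [1, 3, 5] / [2, 7];  Q = [1, 2, 3] / [4, 5]
  Insert 4 (step 6): P = [1, 3, 4] / [2, 5] / [7];  Q = [1, 2, 3] / [4, 5] / [6]
  Insert 6 (step 7): P = [1, 3, 4, 6] / [2, 5] / [7];  Q = [1, 2, 3, 7] / [4, 5] / [6]
Final shape: (4, 2, 1).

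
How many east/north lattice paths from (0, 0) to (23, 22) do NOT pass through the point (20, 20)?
Number of paths = 2738250075600

Total paths from (0, 0) to (23, 22): C(45, 23) = 4116715363800. Paths through (20, 20): (paths (0, 0) → (20, 20)) × (paths (20, 20) → (23, 22)) = C(40, 20) · C(5, 3) = 137846528820 · 10 = 1378465288200. Avoidance count = 4116715363800 − 1378465288200 = 2738250075600.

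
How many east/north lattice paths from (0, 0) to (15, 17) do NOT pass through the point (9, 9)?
Number of paths = 419716860

Total paths from (0, 0) to (15, 17): C(32, 15) = 565722720. Paths through (9, 9): (paths (0, 0) → (9, 9)) × (paths (9, 9) → (15, 17)) = C(18, 9) · C(14, 6) = 48620 · 3003 = 146005860. Avoidance count = 565722720 − 146005860 = 419716860.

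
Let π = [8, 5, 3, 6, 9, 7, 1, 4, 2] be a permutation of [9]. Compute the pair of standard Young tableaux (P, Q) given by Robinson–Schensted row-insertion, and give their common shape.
P = [1, 2, 7] / [3, 4] / [5, 6] / [8, 9];  Q = [1, 4, 5] / [2, 6] / [3, 8] / [7, 9];  common shape = (3, 2, 2, 2)

Row-insert the values π_1, π_2, … into P one at a time, bumping the leftmost entry strictly greater than the inserted value down to the next row. The recording tableau Q records, in position (i, j), the step at which that cell was added to P.
  Insert 8 (step 1): P = [8];  Q = [1]
  Insert 5 (step 2): P = [5] / [8];  Q = [1] / [2]
  Insert 3 (step 3): P = [3] / [5] / [8];  Q = [1] / [2] / [3]
  Insert 6 (step 4): P = [3, 6] / [5] / [8];  Q = [1, 4] / [2] / [3]
  Insert 9 (step 5): P = [3, 6, 9] / [5] / [8];  Q = [1, 4, 5] / [2] / [3]
  Insert 7 (step 6): P = [3, 6, 7] / [5, 9] / [8];  Q = [1, 4, 5] / [2, 6] / [3]
  Insert 1 (step 7): P = [1, 6, 7] / [3, 9] / [5] / [8];  Q = [1, 4, 5] / [2, 6] / [3] / [7]
  Insert 4 (step 8): P = [1, 4, 7] / [3, 6] / [5, 9] / [8];  Q = [1, 4, 5] / [2, 6] / [3, 8] / [7]
  Insert 2 (step 9): P = [1, 2, 7] / [3, 4] / [5, 6] / [8, 9];  Q = [1, 4, 5] / [2, 6] / [3, 8] / [7, 9]
Final shape: (3, 2, 2, 2).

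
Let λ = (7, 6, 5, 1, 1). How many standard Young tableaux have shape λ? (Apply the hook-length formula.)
# SYT of shape (7, 6, 5, 1, 1) = 40310400

Hook-length formula: f^λ = n! / Π hook(c), product over all cells c of the Young diagram. For λ = (7, 6, 5, 1, 1), n = 20 boxes. Hook lengths by row (left-to-right, top-to-bottom): [11, 8, 7, 6, 5, 3, 1]; [9, 6, 5, 4, 3, 1]; [7, 4, 3, 2, 1]; [2]; [1]. Product of hooks = 60354201600. So f^λ = 20! / 60354201600 = 2432902008176640000 / 60354201600 = 40310400.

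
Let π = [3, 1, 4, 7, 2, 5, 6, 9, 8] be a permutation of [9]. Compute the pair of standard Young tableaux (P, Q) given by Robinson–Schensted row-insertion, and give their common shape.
P = [1, 2, 5, 6, 8] / [3, 4, 7, 9];  Q = [1, 3, 4, 7, 8] / [2, 5, 6, 9];  common shape = (5, 4)

Row-insert the values π_1, π_2, … into P one at a time, bumping the leftmost entry strictly greater than the inserted value down to the next row. The recording tableau Q records, in position (i, j), the step at which that cell was added to P.
  Insert 3 (step 1): P = [3];  Q = [1]
  Insert 1 (step 2): P = [1] / [3];  Q = [1] / [2]
  Insert 4 (step 3): P = [1, 4] / [3];  Q = [1, 3] / [2]
  Insert 7 (step 4): P = [1, 4, 7] / [3];  Q = [1, 3, 4] / [2]
  Insert 2 (step 5): P = [1, 2, 7] / [3, 4];  Q = [1, 3, 4] / [2, 5]
  Insert 5 (step 6): P = [1, 2, 5] / [3, 4, 7];  Q = [1, 3, 4] / [2, 5, 6]
  Insert 6 (step 7): P = [1, 2, 5, 6] / [3, 4, 7];  Q = [1, 3, 4, 7] / [2, 5, 6]
  Insert 9 (step 8): P = [1, 2, 5, 6, 9] / [3, 4, 7];  Q = [1, 3, 4, 7, 8] / [2, 5, 6]
  Insert 8 (step 9): P = [1, 2, 5, 6, 8] / [3, 4, 7, 9];  Q = [1, 3, 4, 7, 8] / [2, 5, 6, 9]
Final shape: (5, 4).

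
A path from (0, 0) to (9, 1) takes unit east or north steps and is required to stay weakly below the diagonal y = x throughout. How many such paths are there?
Number of paths = 9

By the reflection principle (André's argument), the number of monotone paths to (9, 1) with n ≤ m that never go above y = x is C(10, 9) − C(10, 10) = 10 − 1 = 9.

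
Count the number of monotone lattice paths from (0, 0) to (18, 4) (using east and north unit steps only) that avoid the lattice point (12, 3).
Number of paths = 4130

Total paths from (0, 0) to (18, 4): C(22, 18) = 7315. Paths through (12, 3): (paths (0, 0) → (12, 3)) × (paths (12, 3) → (18, 4)) = C(15, 12) · C(7, 6) = 455 · 7 = 3185. Avoidance count = 7315 − 3185 = 4130.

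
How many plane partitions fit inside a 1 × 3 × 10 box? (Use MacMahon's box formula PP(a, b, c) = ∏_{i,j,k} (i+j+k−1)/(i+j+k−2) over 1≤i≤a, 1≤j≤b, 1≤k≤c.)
PP(1, 3, 10) = 286

Evaluate the triple product over i = 1..1, j = 1..3, k = 1..10. The factors are (2/1) · (3/2) · (4/3) · (5/4) · (6/5) · (7/6) · (8/7) · (9/8) · … (30 factors total). The numerators and denominators telescope so the product is an integer; carrying out the multiplication exactly gives PP(1, 3, 10) = 286.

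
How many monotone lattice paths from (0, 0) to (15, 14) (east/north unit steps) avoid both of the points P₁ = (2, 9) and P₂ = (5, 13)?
Number of paths = 77014447

Inclusion–exclusion. Total paths: C(29, 15) = 77558760. Through P₁: C(11, 2)·C(18, 13) = 471240. Through P₂: C(18, 5)·C(11, 10) = 94248. Since P₁ is strictly southwest of P₂, a monotone path through both must visit P₁ then P₂; paths through both = C(11, 2)·C(7, 3)·C(11, 10) = 21175. Avoid both = 77558760 − 471240 − 94248 + 21175 = 77014447.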